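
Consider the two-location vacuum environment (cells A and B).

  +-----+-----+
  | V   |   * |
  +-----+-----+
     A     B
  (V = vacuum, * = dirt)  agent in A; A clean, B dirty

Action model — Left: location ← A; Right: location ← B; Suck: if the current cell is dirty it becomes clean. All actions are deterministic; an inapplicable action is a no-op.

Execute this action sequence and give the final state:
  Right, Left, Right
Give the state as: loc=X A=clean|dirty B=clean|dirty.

[1] after Right: loc=B A=clean B=dirty
[2] after Left: loc=A A=clean B=dirty
[3] after Right: loc=B A=clean B=dirty

loc=B A=clean B=dirty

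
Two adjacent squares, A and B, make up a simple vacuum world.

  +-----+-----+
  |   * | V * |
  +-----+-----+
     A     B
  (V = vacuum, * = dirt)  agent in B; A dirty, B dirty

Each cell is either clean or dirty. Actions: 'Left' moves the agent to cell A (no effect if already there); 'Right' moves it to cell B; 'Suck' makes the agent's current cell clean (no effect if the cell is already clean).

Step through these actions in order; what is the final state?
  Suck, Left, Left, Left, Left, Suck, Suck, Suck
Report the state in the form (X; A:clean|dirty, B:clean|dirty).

(A; A:clean, B:clean)

1. Suck → (B; A:dirty, B:clean)
2. Left → (A; A:dirty, B:clean)
3. Left → (A; A:dirty, B:clean)
4. Left → (A; A:dirty, B:clean)
5. Left → (A; A:dirty, B:clean)
6. Suck → (A; A:clean, B:clean)
7. Suck → (A; A:clean, B:clean)
8. Suck → (A; A:clean, B:clean)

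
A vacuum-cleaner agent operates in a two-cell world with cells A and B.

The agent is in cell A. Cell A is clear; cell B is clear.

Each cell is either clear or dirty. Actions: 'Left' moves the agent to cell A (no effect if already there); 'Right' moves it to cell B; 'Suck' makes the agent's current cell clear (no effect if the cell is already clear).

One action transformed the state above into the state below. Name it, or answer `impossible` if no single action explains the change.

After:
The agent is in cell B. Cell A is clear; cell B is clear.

Right

try  Left: loc=A A=clear B=clear
try Right: loc=B A=clear B=clear  ← match
try  Suck: loc=A A=clear B=clear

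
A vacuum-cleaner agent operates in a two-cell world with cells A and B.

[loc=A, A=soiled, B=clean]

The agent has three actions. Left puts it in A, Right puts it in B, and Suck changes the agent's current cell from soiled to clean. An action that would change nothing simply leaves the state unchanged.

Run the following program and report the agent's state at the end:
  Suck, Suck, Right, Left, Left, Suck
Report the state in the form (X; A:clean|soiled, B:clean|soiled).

1. Suck → (A; A:clean, B:clean)
2. Suck → (A; A:clean, B:clean)
3. Right → (B; A:clean, B:clean)
4. Left → (A; A:clean, B:clean)
5. Left → (A; A:clean, B:clean)
6. Suck → (A; A:clean, B:clean)

(A; A:clean, B:clean)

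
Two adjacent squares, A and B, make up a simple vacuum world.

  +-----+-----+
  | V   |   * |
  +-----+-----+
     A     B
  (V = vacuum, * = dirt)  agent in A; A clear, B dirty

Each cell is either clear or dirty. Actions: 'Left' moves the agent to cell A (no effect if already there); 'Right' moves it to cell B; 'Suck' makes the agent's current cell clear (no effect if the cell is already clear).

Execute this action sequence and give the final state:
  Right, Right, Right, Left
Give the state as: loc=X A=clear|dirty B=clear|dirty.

[1] after Right: loc=B A=clear B=dirty
[2] after Right: loc=B A=clear B=dirty
[3] after Right: loc=B A=clear B=dirty
[4] after Left: loc=A A=clear B=dirty

loc=A A=clear B=dirty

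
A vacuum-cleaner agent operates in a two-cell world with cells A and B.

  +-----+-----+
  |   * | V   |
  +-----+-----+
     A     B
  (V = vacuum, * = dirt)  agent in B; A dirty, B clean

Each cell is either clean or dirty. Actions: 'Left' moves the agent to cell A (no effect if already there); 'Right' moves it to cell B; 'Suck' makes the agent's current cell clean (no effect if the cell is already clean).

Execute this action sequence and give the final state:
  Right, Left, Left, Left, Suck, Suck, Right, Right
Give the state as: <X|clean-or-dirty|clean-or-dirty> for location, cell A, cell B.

<B|clean|clean>

t=1 Right ⇒ <B|dirty|clean>
t=2 Left ⇒ <A|dirty|clean>
t=3 Left ⇒ <A|dirty|clean>
t=4 Left ⇒ <A|dirty|clean>
t=5 Suck ⇒ <A|clean|clean>
t=6 Suck ⇒ <A|clean|clean>
t=7 Right ⇒ <B|clean|clean>
t=8 Right ⇒ <B|clean|clean>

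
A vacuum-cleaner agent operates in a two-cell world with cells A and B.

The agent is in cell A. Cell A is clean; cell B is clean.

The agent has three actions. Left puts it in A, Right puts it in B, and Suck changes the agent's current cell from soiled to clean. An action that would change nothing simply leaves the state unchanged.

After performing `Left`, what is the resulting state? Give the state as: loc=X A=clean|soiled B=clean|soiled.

loc=A A=clean B=clean

start: loc=A A=clean B=clean
1) do Left; now loc=A A=clean B=clean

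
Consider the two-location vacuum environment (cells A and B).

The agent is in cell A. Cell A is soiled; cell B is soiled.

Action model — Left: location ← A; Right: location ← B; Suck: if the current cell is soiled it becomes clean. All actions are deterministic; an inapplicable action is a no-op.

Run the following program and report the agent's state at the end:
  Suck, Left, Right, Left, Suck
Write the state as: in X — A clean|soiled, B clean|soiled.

in A — A clean, B soiled

[1] after Suck: in A — A clean, B soiled
[2] after Left: in A — A clean, B soiled
[3] after Right: in B — A clean, B soiled
[4] after Left: in A — A clean, B soiled
[5] after Suck: in A — A clean, B soiled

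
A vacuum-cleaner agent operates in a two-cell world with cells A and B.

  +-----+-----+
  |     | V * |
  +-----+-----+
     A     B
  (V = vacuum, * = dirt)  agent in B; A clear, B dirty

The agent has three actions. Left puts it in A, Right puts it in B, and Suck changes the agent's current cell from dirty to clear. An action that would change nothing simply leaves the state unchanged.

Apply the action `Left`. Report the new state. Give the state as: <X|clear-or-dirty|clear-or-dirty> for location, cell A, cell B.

start: <B|clear|dirty>
[1] after Left: <A|clear|dirty>

<A|clear|dirty>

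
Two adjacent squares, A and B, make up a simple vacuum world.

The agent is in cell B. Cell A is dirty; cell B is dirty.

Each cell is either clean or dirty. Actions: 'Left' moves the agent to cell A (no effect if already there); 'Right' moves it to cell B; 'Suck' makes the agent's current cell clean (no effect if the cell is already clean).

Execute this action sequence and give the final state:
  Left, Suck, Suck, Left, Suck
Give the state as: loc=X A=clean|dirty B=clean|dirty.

Left (#1): loc=A A=dirty B=dirty
Suck (#2): loc=A A=clean B=dirty
Suck (#3): loc=A A=clean B=dirty
Left (#4): loc=A A=clean B=dirty
Suck (#5): loc=A A=clean B=dirty

loc=A A=clean B=dirty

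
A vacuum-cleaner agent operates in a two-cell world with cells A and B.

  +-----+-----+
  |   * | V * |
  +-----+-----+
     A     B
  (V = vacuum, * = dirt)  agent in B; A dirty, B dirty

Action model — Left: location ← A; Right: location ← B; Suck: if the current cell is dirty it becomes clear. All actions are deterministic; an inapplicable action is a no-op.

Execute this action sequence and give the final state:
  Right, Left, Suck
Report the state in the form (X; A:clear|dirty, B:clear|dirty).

1. Right → (B; A:dirty, B:dirty)
2. Left → (A; A:dirty, B:dirty)
3. Suck → (A; A:clear, B:dirty)

(A; A:clear, B:dirty)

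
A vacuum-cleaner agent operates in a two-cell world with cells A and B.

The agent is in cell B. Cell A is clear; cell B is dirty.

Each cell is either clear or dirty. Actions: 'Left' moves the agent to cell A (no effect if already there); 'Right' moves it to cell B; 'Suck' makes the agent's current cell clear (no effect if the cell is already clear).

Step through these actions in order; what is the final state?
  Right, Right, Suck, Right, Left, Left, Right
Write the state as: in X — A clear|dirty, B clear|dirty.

step 1/7 (Right): in B — A clear, B dirty
step 2/7 (Right): in B — A clear, B dirty
step 3/7 (Suck): in B — A clear, B clear
step 4/7 (Right): in B — A clear, B clear
step 5/7 (Left): in A — A clear, B clear
step 6/7 (Left): in A — A clear, B clear
step 7/7 (Right): in B — A clear, B clear

in B — A clear, B clear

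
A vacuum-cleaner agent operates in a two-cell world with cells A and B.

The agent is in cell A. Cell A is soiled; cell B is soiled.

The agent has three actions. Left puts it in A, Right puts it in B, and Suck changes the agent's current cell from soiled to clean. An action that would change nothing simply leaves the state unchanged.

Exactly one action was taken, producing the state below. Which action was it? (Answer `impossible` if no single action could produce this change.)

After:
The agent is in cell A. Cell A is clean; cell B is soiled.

try  Left: (A; A:soiled, B:soiled)
try Right: (B; A:soiled, B:soiled)
try  Suck: (A; A:clean, B:soiled)  ← match

Suck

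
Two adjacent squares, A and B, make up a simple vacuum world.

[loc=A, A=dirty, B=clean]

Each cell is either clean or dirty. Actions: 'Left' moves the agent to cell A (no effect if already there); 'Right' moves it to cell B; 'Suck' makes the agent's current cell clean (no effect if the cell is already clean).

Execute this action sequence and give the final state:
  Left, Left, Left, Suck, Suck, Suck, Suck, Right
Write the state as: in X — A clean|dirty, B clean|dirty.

in B — A clean, B clean

1. Left → in A — A dirty, B clean
2. Left → in A — A dirty, B clean
3. Left → in A — A dirty, B clean
4. Suck → in A — A clean, B clean
5. Suck → in A — A clean, B clean
6. Suck → in A — A clean, B clean
7. Suck → in A — A clean, B clean
8. Right → in B — A clean, B clean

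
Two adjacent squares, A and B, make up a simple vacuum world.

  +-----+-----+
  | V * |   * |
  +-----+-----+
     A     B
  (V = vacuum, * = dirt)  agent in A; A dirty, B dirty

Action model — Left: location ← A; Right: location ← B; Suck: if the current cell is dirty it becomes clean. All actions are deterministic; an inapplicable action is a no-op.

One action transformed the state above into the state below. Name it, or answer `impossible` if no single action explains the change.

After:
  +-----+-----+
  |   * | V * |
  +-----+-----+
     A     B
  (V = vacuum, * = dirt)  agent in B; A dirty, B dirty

try  Left: <A|dirty|dirty>
try Right: <B|dirty|dirty>  ← match
try  Suck: <A|clean|dirty>

Right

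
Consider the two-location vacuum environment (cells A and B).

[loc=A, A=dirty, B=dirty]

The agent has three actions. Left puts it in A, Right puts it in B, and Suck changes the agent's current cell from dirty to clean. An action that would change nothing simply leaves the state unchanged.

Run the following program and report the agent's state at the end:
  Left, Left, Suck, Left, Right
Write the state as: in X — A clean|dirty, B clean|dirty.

[1] after Left: in A — A dirty, B dirty
[2] after Left: in A — A dirty, B dirty
[3] after Suck: in A — A clean, B dirty
[4] after Left: in A — A clean, B dirty
[5] after Right: in B — A clean, B dirty

in B — A clean, B dirty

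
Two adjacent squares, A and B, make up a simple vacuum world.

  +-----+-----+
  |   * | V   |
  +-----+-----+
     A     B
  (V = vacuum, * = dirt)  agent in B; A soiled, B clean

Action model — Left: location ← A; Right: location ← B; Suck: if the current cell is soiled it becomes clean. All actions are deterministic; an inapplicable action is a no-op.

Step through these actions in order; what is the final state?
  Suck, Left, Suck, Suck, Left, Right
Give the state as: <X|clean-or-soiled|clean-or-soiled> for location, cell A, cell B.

<B|clean|clean>

1. Suck → <B|soiled|clean>
2. Left → <A|soiled|clean>
3. Suck → <A|clean|clean>
4. Suck → <A|clean|clean>
5. Left → <A|clean|clean>
6. Right → <B|clean|clean>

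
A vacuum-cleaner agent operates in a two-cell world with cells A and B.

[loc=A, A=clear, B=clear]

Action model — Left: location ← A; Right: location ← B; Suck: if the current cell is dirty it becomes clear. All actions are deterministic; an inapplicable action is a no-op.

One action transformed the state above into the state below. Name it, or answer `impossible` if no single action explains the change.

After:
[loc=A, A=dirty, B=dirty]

impossible

try  Left: <A|clear|clear>
try Right: <B|clear|clear>
try  Suck: <A|clear|clear>
no single action produces the after-state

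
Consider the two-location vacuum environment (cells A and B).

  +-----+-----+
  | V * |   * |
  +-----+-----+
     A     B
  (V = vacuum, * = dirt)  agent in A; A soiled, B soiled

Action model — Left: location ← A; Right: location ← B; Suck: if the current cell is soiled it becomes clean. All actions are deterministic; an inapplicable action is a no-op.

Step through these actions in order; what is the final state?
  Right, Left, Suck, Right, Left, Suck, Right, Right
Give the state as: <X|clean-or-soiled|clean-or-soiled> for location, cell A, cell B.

<B|clean|soiled>

step 1/8 (Right): <B|soiled|soiled>
step 2/8 (Left): <A|soiled|soiled>
step 3/8 (Suck): <A|clean|soiled>
step 4/8 (Right): <B|clean|soiled>
step 5/8 (Left): <A|clean|soiled>
step 6/8 (Suck): <A|clean|soiled>
step 7/8 (Right): <B|clean|soiled>
step 8/8 (Right): <B|clean|soiled>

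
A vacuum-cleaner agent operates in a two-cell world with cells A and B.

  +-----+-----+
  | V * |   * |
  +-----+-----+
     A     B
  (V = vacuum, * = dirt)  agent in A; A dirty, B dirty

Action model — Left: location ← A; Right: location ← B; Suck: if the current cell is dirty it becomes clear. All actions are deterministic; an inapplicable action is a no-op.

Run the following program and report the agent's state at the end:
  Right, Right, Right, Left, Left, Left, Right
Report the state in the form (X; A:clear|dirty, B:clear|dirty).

[1] after Right: (B; A:dirty, B:dirty)
[2] after Right: (B; A:dirty, B:dirty)
[3] after Right: (B; A:dirty, B:dirty)
[4] after Left: (A; A:dirty, B:dirty)
[5] after Left: (A; A:dirty, B:dirty)
[6] after Left: (A; A:dirty, B:dirty)
[7] after Right: (B; A:dirty, B:dirty)

(B; A:dirty, B:dirty)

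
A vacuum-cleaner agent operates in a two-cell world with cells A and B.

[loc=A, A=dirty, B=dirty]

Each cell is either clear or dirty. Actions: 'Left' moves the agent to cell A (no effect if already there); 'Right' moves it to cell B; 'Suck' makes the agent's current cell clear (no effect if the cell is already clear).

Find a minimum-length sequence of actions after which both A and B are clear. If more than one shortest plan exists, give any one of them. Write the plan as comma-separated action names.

Suck, Right, Suck

1. Suck → in A — A clear, B dirty
2. Right → in B — A clear, B dirty
3. Suck → in B — A clear, B clear
min 3: Suck A + move + Suck B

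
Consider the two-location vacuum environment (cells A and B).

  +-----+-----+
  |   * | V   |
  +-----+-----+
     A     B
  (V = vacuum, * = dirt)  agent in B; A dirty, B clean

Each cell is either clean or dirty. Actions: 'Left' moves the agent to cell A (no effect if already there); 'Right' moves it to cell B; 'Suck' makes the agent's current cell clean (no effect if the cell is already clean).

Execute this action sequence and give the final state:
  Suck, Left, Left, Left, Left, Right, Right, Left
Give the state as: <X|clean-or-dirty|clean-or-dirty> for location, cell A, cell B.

step 1/8 (Suck): <B|dirty|clean>
step 2/8 (Left): <A|dirty|clean>
step 3/8 (Left): <A|dirty|clean>
step 4/8 (Left): <A|dirty|clean>
step 5/8 (Left): <A|dirty|clean>
step 6/8 (Right): <B|dirty|clean>
step 7/8 (Right): <B|dirty|clean>
step 8/8 (Left): <A|dirty|clean>

<A|dirty|clean>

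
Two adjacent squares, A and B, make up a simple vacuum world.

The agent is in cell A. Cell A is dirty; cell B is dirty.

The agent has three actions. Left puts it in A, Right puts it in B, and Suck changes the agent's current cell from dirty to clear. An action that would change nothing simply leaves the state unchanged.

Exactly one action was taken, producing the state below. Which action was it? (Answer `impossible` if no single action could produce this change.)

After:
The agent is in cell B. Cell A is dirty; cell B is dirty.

try  Left: loc=A A=dirty B=dirty
try Right: loc=B A=dirty B=dirty  ← match
try  Suck: loc=A A=clear B=dirty

Right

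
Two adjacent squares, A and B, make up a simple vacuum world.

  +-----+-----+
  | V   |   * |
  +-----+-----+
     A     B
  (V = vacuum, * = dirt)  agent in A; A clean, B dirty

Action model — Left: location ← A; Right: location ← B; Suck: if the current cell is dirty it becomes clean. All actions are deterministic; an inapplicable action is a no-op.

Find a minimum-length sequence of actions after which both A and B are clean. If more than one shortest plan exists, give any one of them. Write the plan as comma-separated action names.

Right (#1): loc=B A=clean B=dirty
Suck (#2): loc=B A=clean B=clean
min 2: go B then Suck

Right, Suck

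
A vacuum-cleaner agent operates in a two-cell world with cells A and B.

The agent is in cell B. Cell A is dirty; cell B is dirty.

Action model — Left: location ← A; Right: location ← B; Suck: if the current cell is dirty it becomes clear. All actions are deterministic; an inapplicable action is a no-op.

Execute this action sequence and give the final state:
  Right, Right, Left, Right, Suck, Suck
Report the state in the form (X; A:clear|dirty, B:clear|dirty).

(B; A:dirty, B:clear)

t=1 Right ⇒ (B; A:dirty, B:dirty)
t=2 Right ⇒ (B; A:dirty, B:dirty)
t=3 Left ⇒ (A; A:dirty, B:dirty)
t=4 Right ⇒ (B; A:dirty, B:dirty)
t=5 Suck ⇒ (B; A:dirty, B:clear)
t=6 Suck ⇒ (B; A:dirty, B:clear)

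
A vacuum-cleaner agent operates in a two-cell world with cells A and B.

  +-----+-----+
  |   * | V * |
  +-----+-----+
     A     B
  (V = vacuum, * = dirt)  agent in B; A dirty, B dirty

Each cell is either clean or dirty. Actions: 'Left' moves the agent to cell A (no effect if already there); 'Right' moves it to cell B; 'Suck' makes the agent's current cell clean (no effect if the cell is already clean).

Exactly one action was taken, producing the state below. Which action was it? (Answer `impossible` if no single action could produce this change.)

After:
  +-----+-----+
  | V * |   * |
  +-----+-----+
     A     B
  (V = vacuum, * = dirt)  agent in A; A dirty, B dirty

Left

try  Left: <A|dirty|dirty>  ← match
try Right: <B|dirty|dirty>
try  Suck: <B|dirty|clean>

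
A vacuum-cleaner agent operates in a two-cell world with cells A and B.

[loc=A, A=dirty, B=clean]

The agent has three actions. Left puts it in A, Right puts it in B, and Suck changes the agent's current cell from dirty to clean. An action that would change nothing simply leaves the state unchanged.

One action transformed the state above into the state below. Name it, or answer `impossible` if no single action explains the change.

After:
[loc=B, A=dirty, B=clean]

try  Left: (A; A:dirty, B:clean)
try Right: (B; A:dirty, B:clean)  ← match
try  Suck: (A; A:clean, B:clean)

Right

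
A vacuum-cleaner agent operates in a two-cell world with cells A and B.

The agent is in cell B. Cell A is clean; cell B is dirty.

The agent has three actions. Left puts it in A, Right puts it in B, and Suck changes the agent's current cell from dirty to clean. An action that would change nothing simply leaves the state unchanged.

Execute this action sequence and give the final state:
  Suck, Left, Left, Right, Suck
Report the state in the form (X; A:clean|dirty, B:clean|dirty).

(B; A:clean, B:clean)

1. Suck → (B; A:clean, B:clean)
2. Left → (A; A:clean, B:clean)
3. Left → (A; A:clean, B:clean)
4. Right → (B; A:clean, B:clean)
5. Suck → (B; A:clean, B:clean)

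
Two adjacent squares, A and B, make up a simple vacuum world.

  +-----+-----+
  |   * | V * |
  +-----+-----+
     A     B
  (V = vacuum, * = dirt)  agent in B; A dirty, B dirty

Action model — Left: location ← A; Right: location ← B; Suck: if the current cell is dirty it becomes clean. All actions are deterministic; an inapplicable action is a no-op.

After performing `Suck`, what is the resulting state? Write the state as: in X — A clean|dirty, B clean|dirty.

start: in B — A dirty, B dirty
t=1 Suck ⇒ in B — A dirty, B clean

in B — A dirty, B clean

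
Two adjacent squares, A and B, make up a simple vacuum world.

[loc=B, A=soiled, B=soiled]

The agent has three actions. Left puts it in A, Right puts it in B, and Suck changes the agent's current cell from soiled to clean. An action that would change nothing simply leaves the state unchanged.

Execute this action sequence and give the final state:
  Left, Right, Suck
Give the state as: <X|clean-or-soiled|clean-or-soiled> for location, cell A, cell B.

step 1/3 (Left): <A|soiled|soiled>
step 2/3 (Right): <B|soiled|soiled>
step 3/3 (Suck): <B|soiled|clean>

<B|soiled|clean>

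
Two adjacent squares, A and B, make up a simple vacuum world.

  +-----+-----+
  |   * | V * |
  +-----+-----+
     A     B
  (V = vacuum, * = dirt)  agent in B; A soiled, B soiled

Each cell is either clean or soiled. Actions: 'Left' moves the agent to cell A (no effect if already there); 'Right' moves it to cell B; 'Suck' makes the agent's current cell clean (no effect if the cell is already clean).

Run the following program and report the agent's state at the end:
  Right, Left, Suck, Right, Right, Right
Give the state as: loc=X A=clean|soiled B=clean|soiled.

loc=B A=clean B=soiled

1) do Right; now loc=B A=soiled B=soiled
2) do Left; now loc=A A=soiled B=soiled
3) do Suck; now loc=A A=clean B=soiled
4) do Right; now loc=B A=clean B=soiled
5) do Right; now loc=B A=clean B=soiled
6) do Right; now loc=B A=clean B=soiled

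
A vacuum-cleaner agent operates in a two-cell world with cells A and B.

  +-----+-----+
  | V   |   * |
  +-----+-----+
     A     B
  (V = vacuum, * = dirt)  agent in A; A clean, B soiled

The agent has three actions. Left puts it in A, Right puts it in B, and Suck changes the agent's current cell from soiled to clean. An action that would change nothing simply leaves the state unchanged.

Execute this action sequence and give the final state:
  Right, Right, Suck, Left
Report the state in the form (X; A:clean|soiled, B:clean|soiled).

(A; A:clean, B:clean)

1) do Right; now (B; A:clean, B:soiled)
2) do Right; now (B; A:clean, B:soiled)
3) do Suck; now (B; A:clean, B:clean)
4) do Left; now (A; A:clean, B:clean)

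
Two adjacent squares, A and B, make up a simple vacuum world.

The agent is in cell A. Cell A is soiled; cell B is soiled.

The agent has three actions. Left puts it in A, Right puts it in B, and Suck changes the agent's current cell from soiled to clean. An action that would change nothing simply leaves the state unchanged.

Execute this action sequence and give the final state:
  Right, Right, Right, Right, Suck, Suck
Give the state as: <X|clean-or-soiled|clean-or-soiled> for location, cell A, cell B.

step 1/6 (Right): <B|soiled|soiled>
step 2/6 (Right): <B|soiled|soiled>
step 3/6 (Right): <B|soiled|soiled>
step 4/6 (Right): <B|soiled|soiled>
step 5/6 (Suck): <B|soiled|clean>
step 6/6 (Suck): <B|soiled|clean>

<B|soiled|clean>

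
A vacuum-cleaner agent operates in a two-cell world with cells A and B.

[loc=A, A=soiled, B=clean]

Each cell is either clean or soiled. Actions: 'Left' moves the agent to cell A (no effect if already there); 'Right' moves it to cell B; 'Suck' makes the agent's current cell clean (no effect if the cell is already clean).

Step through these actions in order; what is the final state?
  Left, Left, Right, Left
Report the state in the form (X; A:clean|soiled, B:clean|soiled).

1. Left → (A; A:soiled, B:clean)
2. Left → (A; A:soiled, B:clean)
3. Right → (B; A:soiled, B:clean)
4. Left → (A; A:soiled, B:clean)

(A; A:soiled, B:clean)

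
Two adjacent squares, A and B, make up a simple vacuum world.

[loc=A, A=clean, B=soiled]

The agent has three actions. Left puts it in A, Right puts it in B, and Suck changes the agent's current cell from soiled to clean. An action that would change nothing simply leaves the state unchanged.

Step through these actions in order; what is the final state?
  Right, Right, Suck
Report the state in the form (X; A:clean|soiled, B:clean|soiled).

(B; A:clean, B:clean)

[1] after Right: (B; A:clean, B:soiled)
[2] after Right: (B; A:clean, B:soiled)
[3] after Suck: (B; A:clean, B:clean)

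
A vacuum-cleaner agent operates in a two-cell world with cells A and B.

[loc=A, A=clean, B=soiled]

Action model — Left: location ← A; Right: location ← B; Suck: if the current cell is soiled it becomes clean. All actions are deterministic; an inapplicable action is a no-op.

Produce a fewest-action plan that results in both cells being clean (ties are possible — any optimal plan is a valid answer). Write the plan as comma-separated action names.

Right, Suck

1. Right → (B; A:clean, B:soiled)
2. Suck → (B; A:clean, B:clean)
min 2: go B then Suck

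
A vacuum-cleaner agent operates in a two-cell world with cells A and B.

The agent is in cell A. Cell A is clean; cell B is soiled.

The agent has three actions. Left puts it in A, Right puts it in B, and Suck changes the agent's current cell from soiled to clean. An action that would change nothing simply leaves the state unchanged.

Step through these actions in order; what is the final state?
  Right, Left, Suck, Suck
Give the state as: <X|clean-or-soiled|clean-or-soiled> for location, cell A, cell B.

<A|clean|soiled>

1) do Right; now <B|clean|soiled>
2) do Left; now <A|clean|soiled>
3) do Suck; now <A|clean|soiled>
4) do Suck; now <A|clean|soiled>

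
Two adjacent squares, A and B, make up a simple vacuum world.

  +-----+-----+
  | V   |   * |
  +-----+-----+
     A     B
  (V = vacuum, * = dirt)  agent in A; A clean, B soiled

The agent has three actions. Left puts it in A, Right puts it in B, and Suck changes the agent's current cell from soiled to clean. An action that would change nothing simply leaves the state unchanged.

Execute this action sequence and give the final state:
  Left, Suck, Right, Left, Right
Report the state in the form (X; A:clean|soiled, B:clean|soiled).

1. Left → (A; A:clean, B:soiled)
2. Suck → (A; A:clean, B:soiled)
3. Right → (B; A:clean, B:soiled)
4. Left → (A; A:clean, B:soiled)
5. Right → (B; A:clean, B:soiled)

(B; A:clean, B:soiled)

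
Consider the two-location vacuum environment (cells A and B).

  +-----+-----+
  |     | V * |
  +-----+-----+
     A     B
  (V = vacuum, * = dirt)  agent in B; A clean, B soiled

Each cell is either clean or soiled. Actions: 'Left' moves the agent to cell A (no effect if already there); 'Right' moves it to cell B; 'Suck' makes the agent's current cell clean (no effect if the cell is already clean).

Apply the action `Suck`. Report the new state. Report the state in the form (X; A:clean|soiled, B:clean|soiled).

start: (B; A:clean, B:soiled)
1) do Suck; now (B; A:clean, B:clean)

(B; A:clean, B:clean)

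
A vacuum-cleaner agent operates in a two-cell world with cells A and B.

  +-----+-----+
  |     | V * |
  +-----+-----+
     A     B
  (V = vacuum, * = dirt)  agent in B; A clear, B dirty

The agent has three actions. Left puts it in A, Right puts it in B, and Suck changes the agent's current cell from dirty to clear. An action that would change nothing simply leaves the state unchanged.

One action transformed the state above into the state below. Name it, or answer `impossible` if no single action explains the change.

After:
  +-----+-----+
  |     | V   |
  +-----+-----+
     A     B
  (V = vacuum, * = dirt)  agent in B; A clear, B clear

try  Left: (A; A:clear, B:dirty)
try Right: (B; A:clear, B:dirty)
try  Suck: (B; A:clear, B:clear)  ← match

Suck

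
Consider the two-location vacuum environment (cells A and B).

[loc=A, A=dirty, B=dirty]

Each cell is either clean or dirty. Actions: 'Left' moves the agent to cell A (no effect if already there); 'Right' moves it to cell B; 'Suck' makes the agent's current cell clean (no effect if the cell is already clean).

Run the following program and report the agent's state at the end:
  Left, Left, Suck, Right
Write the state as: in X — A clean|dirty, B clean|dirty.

in B — A clean, B dirty

1) do Left; now in A — A dirty, B dirty
2) do Left; now in A — A dirty, B dirty
3) do Suck; now in A — A clean, B dirty
4) do Right; now in B — A clean, B dirty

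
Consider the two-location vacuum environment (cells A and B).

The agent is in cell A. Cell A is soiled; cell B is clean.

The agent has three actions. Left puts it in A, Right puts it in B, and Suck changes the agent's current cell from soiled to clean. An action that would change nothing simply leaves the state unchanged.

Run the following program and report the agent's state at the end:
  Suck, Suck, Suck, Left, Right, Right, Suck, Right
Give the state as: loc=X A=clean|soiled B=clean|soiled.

loc=B A=clean B=clean

Suck (#1): loc=A A=clean B=clean
Suck (#2): loc=A A=clean B=clean
Suck (#3): loc=A A=clean B=clean
Left (#4): loc=A A=clean B=clean
Right (#5): loc=B A=clean B=clean
Right (#6): loc=B A=clean B=clean
Suck (#7): loc=B A=clean B=clean
Right (#8): loc=B A=clean B=clean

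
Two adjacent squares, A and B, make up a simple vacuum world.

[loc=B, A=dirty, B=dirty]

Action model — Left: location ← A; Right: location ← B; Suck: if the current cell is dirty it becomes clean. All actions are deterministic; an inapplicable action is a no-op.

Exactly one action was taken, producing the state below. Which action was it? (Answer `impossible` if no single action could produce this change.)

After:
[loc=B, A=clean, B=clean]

impossible

try  Left: (A; A:dirty, B:dirty)
try Right: (B; A:dirty, B:dirty)
try  Suck: (B; A:dirty, B:clean)
no single action produces the after-state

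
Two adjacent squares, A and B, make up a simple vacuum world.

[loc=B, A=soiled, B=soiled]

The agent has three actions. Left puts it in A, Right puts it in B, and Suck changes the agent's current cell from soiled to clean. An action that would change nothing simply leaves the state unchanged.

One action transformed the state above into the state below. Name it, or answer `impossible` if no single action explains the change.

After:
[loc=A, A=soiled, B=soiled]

Left

try  Left: loc=A A=soiled B=soiled  ← match
try Right: loc=B A=soiled B=soiled
try  Suck: loc=B A=soiled B=clean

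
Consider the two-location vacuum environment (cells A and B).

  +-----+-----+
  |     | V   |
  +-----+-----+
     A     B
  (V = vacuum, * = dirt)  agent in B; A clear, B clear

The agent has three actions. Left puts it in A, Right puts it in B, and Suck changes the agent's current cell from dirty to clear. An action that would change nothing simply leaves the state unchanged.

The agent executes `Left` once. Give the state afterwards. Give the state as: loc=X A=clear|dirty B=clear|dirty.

start: loc=B A=clear B=clear
step 1/1 (Left): loc=A A=clear B=clear

loc=A A=clear B=clear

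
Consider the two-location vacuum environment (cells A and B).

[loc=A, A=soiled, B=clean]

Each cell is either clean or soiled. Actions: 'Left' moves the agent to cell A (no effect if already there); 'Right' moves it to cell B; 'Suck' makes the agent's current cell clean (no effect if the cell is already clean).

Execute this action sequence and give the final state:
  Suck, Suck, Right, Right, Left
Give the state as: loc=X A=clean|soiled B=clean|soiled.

t=1 Suck ⇒ loc=A A=clean B=clean
t=2 Suck ⇒ loc=A A=clean B=clean
t=3 Right ⇒ loc=B A=clean B=clean
t=4 Right ⇒ loc=B A=clean B=clean
t=5 Left ⇒ loc=A A=clean B=clean

loc=A A=clean B=clean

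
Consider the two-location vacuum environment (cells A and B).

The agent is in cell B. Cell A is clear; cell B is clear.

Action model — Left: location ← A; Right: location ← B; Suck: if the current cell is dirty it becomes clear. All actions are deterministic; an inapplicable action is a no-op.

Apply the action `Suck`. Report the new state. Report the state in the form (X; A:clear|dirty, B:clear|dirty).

(B; A:clear, B:clear)

start: (B; A:clear, B:clear)
step 1/1 (Suck): (B; A:clear, B:clear)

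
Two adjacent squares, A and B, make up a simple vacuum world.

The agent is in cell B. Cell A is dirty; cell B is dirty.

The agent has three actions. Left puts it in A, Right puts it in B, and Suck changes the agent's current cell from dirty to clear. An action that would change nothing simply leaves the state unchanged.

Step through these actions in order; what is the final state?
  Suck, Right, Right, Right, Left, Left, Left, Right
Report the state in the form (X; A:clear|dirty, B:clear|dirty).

Suck (#1): (B; A:dirty, B:clear)
Right (#2): (B; A:dirty, B:clear)
Right (#3): (B; A:dirty, B:clear)
Right (#4): (B; A:dirty, B:clear)
Left (#5): (A; A:dirty, B:clear)
Left (#6): (A; A:dirty, B:clear)
Left (#7): (A; A:dirty, B:clear)
Right (#8): (B; A:dirty, B:clear)

(B; A:dirty, B:clear)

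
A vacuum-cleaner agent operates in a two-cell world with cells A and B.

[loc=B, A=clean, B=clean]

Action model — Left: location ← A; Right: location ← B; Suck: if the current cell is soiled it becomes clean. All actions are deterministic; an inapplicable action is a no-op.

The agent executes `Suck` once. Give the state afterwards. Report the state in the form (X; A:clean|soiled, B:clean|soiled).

start: (B; A:clean, B:clean)
step 1/1 (Suck): (B; A:clean, B:clean)

(B; A:clean, B:clean)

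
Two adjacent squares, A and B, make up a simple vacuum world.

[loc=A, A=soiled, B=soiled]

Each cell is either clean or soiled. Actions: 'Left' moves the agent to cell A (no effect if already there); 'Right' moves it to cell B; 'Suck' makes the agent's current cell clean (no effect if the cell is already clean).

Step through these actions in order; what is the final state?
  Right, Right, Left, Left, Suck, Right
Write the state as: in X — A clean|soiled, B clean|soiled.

in B — A clean, B soiled

[1] after Right: in B — A soiled, B soiled
[2] after Right: in B — A soiled, B soiled
[3] after Left: in A — A soiled, B soiled
[4] after Left: in A — A soiled, B soiled
[5] after Suck: in A — A clean, B soiled
[6] after Right: in B — A clean, B soiled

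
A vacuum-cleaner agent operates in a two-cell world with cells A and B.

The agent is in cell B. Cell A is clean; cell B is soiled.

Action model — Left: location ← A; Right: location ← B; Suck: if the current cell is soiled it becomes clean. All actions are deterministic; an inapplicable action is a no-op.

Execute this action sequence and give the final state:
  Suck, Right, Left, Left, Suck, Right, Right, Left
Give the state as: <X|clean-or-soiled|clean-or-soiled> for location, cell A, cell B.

<A|clean|clean>

[1] after Suck: <B|clean|clean>
[2] after Right: <B|clean|clean>
[3] after Left: <A|clean|clean>
[4] after Left: <A|clean|clean>
[5] after Suck: <A|clean|clean>
[6] after Right: <B|clean|clean>
[7] after Right: <B|clean|clean>
[8] after Left: <A|clean|clean>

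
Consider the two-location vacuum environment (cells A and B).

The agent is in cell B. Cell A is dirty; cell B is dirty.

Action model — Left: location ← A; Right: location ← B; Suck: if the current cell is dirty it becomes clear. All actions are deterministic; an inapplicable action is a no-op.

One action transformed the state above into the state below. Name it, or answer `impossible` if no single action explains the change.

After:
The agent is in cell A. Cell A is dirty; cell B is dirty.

Left

try  Left: loc=A A=dirty B=dirty  ← match
try Right: loc=B A=dirty B=dirty
try  Suck: loc=B A=dirty B=clear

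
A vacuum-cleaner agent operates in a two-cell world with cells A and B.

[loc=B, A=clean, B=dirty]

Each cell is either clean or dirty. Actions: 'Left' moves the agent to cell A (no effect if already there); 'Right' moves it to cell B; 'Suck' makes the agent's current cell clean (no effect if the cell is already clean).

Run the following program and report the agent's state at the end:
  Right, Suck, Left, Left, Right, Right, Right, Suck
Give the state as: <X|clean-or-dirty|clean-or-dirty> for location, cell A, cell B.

<B|clean|clean>

t=1 Right ⇒ <B|clean|dirty>
t=2 Suck ⇒ <B|clean|clean>
t=3 Left ⇒ <A|clean|clean>
t=4 Left ⇒ <A|clean|clean>
t=5 Right ⇒ <B|clean|clean>
t=6 Right ⇒ <B|clean|clean>
t=7 Right ⇒ <B|clean|clean>
t=8 Suck ⇒ <B|clean|clean>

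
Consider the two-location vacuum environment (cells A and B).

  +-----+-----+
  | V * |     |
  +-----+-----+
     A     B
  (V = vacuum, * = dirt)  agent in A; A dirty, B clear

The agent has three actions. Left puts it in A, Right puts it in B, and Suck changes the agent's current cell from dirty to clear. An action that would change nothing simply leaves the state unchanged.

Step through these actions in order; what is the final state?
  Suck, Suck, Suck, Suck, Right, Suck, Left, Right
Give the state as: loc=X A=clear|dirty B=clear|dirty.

1) do Suck; now loc=A A=clear B=clear
2) do Suck; now loc=A A=clear B=clear
3) do Suck; now loc=A A=clear B=clear
4) do Suck; now loc=A A=clear B=clear
5) do Right; now loc=B A=clear B=clear
6) do Suck; now loc=B A=clear B=clear
7) do Left; now loc=A A=clear B=clear
8) do Right; now loc=B A=clear B=clear

loc=B A=clear B=clear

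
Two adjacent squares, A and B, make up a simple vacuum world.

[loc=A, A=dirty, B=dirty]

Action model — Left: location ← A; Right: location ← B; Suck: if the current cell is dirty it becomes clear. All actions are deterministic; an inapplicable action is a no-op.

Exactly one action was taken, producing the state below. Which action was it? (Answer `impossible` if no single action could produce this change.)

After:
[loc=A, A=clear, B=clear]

impossible

try  Left: in A — A dirty, B dirty
try Right: in B — A dirty, B dirty
try  Suck: in A — A clear, B dirty
no single action produces the after-state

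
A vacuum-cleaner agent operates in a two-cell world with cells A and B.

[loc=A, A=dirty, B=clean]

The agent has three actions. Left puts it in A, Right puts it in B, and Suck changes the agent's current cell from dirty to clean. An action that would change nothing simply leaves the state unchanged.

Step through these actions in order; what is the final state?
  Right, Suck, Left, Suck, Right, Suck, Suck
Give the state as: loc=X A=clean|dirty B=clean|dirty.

loc=B A=clean B=clean

[1] after Right: loc=B A=dirty B=clean
[2] after Suck: loc=B A=dirty B=clean
[3] after Left: loc=A A=dirty B=clean
[4] after Suck: loc=A A=clean B=clean
[5] after Right: loc=B A=clean B=clean
[6] after Suck: loc=B A=clean B=clean
[7] after Suck: loc=B A=clean B=clean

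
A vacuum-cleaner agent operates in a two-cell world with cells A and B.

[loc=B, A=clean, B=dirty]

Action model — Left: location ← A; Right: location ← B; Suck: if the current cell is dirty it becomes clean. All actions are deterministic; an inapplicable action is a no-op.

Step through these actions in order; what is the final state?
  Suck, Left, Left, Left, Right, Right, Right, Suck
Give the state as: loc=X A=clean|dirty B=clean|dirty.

[1] after Suck: loc=B A=clean B=clean
[2] after Left: loc=A A=clean B=clean
[3] after Left: loc=A A=clean B=clean
[4] after Left: loc=A A=clean B=clean
[5] after Right: loc=B A=clean B=clean
[6] after Right: loc=B A=clean B=clean
[7] after Right: loc=B A=clean B=clean
[8] after Suck: loc=B A=clean B=clean

loc=B A=clean B=clean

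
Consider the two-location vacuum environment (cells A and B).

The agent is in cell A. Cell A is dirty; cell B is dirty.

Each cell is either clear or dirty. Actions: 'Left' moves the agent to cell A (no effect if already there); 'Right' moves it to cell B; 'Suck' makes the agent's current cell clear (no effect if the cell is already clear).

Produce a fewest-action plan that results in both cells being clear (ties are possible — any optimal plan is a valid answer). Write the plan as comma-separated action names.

[1] after Suck: loc=A A=clear B=dirty
[2] after Right: loc=B A=clear B=dirty
[3] after Suck: loc=B A=clear B=clear
min 3: Suck A + move + Suck B

Suck, Right, Suck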